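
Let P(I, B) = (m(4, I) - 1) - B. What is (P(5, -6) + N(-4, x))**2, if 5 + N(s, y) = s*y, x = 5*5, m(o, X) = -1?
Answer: 10201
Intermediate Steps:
x = 25
N(s, y) = -5 + s*y
P(I, B) = -2 - B (P(I, B) = (-1 - 1) - B = -2 - B)
(P(5, -6) + N(-4, x))**2 = ((-2 - 1*(-6)) + (-5 - 4*25))**2 = ((-2 + 6) + (-5 - 100))**2 = (4 - 105)**2 = (-101)**2 = 10201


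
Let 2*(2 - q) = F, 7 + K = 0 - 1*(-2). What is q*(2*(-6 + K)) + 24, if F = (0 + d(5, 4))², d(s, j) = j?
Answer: 156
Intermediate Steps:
K = -5 (K = -7 + (0 - 1*(-2)) = -7 + (0 + 2) = -7 + 2 = -5)
F = 16 (F = (0 + 4)² = 4² = 16)
q = -6 (q = 2 - ½*16 = 2 - 8 = -6)
q*(2*(-6 + K)) + 24 = -12*(-6 - 5) + 24 = -12*(-11) + 24 = -6*(-22) + 24 = 132 + 24 = 156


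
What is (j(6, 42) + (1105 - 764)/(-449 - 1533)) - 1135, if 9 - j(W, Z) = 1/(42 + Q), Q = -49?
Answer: -15622529/13874 ≈ -1126.0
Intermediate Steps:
j(W, Z) = 64/7 (j(W, Z) = 9 - 1/(42 - 49) = 9 - 1/(-7) = 9 - 1*(-⅐) = 9 + ⅐ = 64/7)
(j(6, 42) + (1105 - 764)/(-449 - 1533)) - 1135 = (64/7 + (1105 - 764)/(-449 - 1533)) - 1135 = (64/7 + 341/(-1982)) - 1135 = (64/7 + 341*(-1/1982)) - 1135 = (64/7 - 341/1982) - 1135 = 124461/13874 - 1135 = -15622529/13874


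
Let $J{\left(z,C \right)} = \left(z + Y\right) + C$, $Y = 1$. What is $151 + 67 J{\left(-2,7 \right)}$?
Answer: $553$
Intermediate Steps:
$J{\left(z,C \right)} = 1 + C + z$ ($J{\left(z,C \right)} = \left(z + 1\right) + C = \left(1 + z\right) + C = 1 + C + z$)
$151 + 67 J{\left(-2,7 \right)} = 151 + 67 \left(1 + 7 - 2\right) = 151 + 67 \cdot 6 = 151 + 402 = 553$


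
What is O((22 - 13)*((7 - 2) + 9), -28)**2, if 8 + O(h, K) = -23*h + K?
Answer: 8608356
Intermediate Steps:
O(h, K) = -8 + K - 23*h (O(h, K) = -8 + (-23*h + K) = -8 + (K - 23*h) = -8 + K - 23*h)
O((22 - 13)*((7 - 2) + 9), -28)**2 = (-8 - 28 - 23*(22 - 13)*((7 - 2) + 9))**2 = (-8 - 28 - 207*(5 + 9))**2 = (-8 - 28 - 207*14)**2 = (-8 - 28 - 23*126)**2 = (-8 - 28 - 2898)**2 = (-2934)**2 = 8608356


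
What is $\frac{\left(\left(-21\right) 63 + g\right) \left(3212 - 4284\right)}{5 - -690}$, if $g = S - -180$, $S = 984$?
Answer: $\frac{170448}{695} \approx 245.25$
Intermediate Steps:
$g = 1164$ ($g = 984 - -180 = 984 + 180 = 1164$)
$\frac{\left(\left(-21\right) 63 + g\right) \left(3212 - 4284\right)}{5 - -690} = \frac{\left(\left(-21\right) 63 + 1164\right) \left(3212 - 4284\right)}{5 - -690} = \frac{\left(-1323 + 1164\right) \left(-1072\right)}{5 + 690} = \frac{\left(-159\right) \left(-1072\right)}{695} = 170448 \cdot \frac{1}{695} = \frac{170448}{695}$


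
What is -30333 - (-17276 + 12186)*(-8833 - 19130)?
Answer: -142362003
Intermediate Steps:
-30333 - (-17276 + 12186)*(-8833 - 19130) = -30333 - (-5090)*(-27963) = -30333 - 1*142331670 = -30333 - 142331670 = -142362003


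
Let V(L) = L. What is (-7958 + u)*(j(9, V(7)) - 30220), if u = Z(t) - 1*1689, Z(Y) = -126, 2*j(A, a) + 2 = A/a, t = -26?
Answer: 4134809705/14 ≈ 2.9534e+8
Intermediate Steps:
j(A, a) = -1 + A/(2*a) (j(A, a) = -1 + (A/a)/2 = -1 + A/(2*a))
u = -1815 (u = -126 - 1*1689 = -126 - 1689 = -1815)
(-7958 + u)*(j(9, V(7)) - 30220) = (-7958 - 1815)*(((½)*9 - 1*7)/7 - 30220) = -9773*((9/2 - 7)/7 - 30220) = -9773*((⅐)*(-5/2) - 30220) = -9773*(-5/14 - 30220) = -9773*(-423085/14) = 4134809705/14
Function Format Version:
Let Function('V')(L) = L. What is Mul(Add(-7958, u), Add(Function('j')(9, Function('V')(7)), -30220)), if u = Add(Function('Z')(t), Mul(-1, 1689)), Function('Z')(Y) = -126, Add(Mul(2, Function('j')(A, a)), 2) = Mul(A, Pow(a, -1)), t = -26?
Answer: Rational(4134809705, 14) ≈ 2.9534e+8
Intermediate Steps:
Function('j')(A, a) = Add(-1, Mul(Rational(1, 2), A, Pow(a, -1))) (Function('j')(A, a) = Add(-1, Mul(Rational(1, 2), Mul(A, Pow(a, -1)))) = Add(-1, Mul(Rational(1, 2), A, Pow(a, -1))))
u = -1815 (u = Add(-126, Mul(-1, 1689)) = Add(-126, -1689) = -1815)
Mul(Add(-7958, u), Add(Function('j')(9, Function('V')(7)), -30220)) = Mul(Add(-7958, -1815), Add(Mul(Pow(7, -1), Add(Mul(Rational(1, 2), 9), Mul(-1, 7))), -30220)) = Mul(-9773, Add(Mul(Rational(1, 7), Add(Rational(9, 2), -7)), -30220)) = Mul(-9773, Add(Mul(Rational(1, 7), Rational(-5, 2)), -30220)) = Mul(-9773, Add(Rational(-5, 14), -30220)) = Mul(-9773, Rational(-423085, 14)) = Rational(4134809705, 14)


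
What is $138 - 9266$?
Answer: $-9128$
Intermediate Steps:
$138 - 9266 = -9128$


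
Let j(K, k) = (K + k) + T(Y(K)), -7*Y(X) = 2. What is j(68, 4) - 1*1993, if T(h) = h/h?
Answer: -1920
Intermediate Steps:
Y(X) = -2/7 (Y(X) = -1/7*2 = -2/7)
T(h) = 1
j(K, k) = 1 + K + k (j(K, k) = (K + k) + 1 = 1 + K + k)
j(68, 4) - 1*1993 = (1 + 68 + 4) - 1*1993 = 73 - 1993 = -1920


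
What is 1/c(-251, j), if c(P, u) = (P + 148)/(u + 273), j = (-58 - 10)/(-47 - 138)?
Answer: -491/185 ≈ -2.6541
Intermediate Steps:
j = 68/185 (j = -68/(-185) = -68*(-1/185) = 68/185 ≈ 0.36757)
c(P, u) = (148 + P)/(273 + u)
1/c(-251, j) = 1/((148 - 251)/(273 + 68/185)) = 1/(-103/(50573/185)) = 1/((185/50573)*(-103)) = 1/(-185/491) = -491/185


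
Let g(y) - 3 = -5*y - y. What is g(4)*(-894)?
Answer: 18774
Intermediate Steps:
g(y) = 3 - 6*y (g(y) = 3 + (-5*y - y) = 3 - 6*y)
g(4)*(-894) = (3 - 6*4)*(-894) = (3 - 24)*(-894) = -21*(-894) = 18774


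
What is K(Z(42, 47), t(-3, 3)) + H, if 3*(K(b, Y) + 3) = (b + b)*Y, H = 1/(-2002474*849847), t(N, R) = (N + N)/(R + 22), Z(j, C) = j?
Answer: -413536554719179/42544913036950 ≈ -9.7200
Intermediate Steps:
t(N, R) = 2*N/(22 + R) (t(N, R) = (2*N)/(22 + R) = 2*N/(22 + R))
H = -1/1701796521478 (H = -1/2002474*1/849847 = -1/1701796521478 ≈ -5.8761e-13)
K(b, Y) = -3 + 2*Y*b/3 (K(b, Y) = -3 + ((b + b)*Y)/3 = -3 + ((2*b)*Y)/3 = -3 + (2*Y*b)/3 = -3 + 2*Y*b/3)
K(Z(42, 47), t(-3, 3)) + H = (-3 + (⅔)*(2*(-3)/(22 + 3))*42) - 1/1701796521478 = (-3 + (⅔)*(2*(-3)/25)*42) - 1/1701796521478 = (-3 + (⅔)*(2*(-3)*(1/25))*42) - 1/1701796521478 = (-3 + (⅔)*(-6/25)*42) - 1/1701796521478 = (-3 - 168/25) - 1/1701796521478 = -243/25 - 1/1701796521478 = -413536554719179/42544913036950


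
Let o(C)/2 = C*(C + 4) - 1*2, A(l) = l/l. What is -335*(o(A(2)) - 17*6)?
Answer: 32160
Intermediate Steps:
A(l) = 1
o(C) = -4 + 2*C*(4 + C) (o(C) = 2*(C*(C + 4) - 1*2) = 2*(C*(4 + C) - 2) = 2*(-2 + C*(4 + C)) = -4 + 2*C*(4 + C))
-335*(o(A(2)) - 17*6) = -335*((-4 + 2*1**2 + 8*1) - 17*6) = -335*((-4 + 2*1 + 8) - 102) = -335*((-4 + 2 + 8) - 102) = -335*(6 - 102) = -335*(-96) = 32160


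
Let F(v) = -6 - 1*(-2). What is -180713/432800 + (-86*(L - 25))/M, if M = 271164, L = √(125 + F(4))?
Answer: -12120442183/29339944800 ≈ -0.41310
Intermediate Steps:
F(v) = -4 (F(v) = -6 + 2 = -4)
L = 11 (L = √(125 - 4) = √121 = 11)
-180713/432800 + (-86*(L - 25))/M = -180713/432800 - 86*(11 - 25)/271164 = -180713*1/432800 - 86*(-14)*(1/271164) = -180713/432800 + 1204*(1/271164) = -180713/432800 + 301/67791 = -12120442183/29339944800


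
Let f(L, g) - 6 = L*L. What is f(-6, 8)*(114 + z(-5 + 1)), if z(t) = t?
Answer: 4620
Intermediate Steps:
f(L, g) = 6 + L² (f(L, g) = 6 + L*L = 6 + L²)
f(-6, 8)*(114 + z(-5 + 1)) = (6 + (-6)²)*(114 + (-5 + 1)) = (6 + 36)*(114 - 4) = 42*110 = 4620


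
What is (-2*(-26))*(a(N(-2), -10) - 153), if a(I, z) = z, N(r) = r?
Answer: -8476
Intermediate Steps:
(-2*(-26))*(a(N(-2), -10) - 153) = (-2*(-26))*(-10 - 153) = 52*(-163) = -8476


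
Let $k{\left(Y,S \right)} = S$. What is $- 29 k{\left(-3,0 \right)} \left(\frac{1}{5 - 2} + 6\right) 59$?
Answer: $0$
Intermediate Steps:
$- 29 k{\left(-3,0 \right)} \left(\frac{1}{5 - 2} + 6\right) 59 = - 29 \cdot 0 \left(\frac{1}{5 - 2} + 6\right) 59 = - 29 \cdot 0 \left(\frac{1}{3} + 6\right) 59 = - 29 \cdot 0 \cdot \frac{19}{3} \cdot 59 = \left(-29\right) 0 \cdot 59 = 0 \cdot 59 = 0$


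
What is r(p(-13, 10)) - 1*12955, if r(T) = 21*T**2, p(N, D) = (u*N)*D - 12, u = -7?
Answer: 16921529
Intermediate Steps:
p(N, D) = -12 - 7*D*N (p(N, D) = (-7*N)*D - 12 = -7*D*N - 12 = -12 - 7*D*N)
r(p(-13, 10)) - 1*12955 = 21*(-12 - 7*10*(-13))**2 - 1*12955 = 21*(-12 + 910)**2 - 12955 = 21*898**2 - 12955 = 21*806404 - 12955 = 16934484 - 12955 = 16921529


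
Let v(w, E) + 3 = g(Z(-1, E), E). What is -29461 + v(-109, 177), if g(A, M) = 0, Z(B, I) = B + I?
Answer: -29464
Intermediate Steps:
v(w, E) = -3 (v(w, E) = -3 + 0 = -3)
-29461 + v(-109, 177) = -29461 - 3 = -29464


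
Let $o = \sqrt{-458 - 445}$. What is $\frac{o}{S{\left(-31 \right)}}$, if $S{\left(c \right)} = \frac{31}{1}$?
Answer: $\frac{i \sqrt{903}}{31} \approx 0.96935 i$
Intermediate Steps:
$S{\left(c \right)} = 31$ ($S{\left(c \right)} = 31 \cdot 1 = 31$)
$o = i \sqrt{903}$ ($o = \sqrt{-903} = i \sqrt{903} \approx 30.05 i$)
$\frac{o}{S{\left(-31 \right)}} = \frac{i \sqrt{903}}{31}$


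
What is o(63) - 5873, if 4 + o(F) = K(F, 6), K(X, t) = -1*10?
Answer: -5887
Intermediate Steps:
K(X, t) = -10
o(F) = -14 (o(F) = -4 - 10 = -14)
o(63) - 5873 = -14 - 5873 = -5887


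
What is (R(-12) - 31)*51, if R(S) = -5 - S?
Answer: -1224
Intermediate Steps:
(R(-12) - 31)*51 = ((-5 - 1*(-12)) - 31)*51 = ((-5 + 12) - 31)*51 = (7 - 31)*51 = -24*51 = -1224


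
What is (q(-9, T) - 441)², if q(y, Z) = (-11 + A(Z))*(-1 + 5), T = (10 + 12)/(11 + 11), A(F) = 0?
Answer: 235225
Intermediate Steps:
T = 1 (T = 22/22 = 22*(1/22) = 1)
q(y, Z) = -44 (q(y, Z) = (-11 + 0)*(-1 + 5) = -11*4 = -44)
(q(-9, T) - 441)² = (-44 - 441)² = (-485)² = 235225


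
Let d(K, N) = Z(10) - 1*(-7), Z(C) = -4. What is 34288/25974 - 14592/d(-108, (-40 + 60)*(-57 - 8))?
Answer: -63151624/12987 ≈ -4862.7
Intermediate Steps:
d(K, N) = 3 (d(K, N) = -4 - 1*(-7) = -4 + 7 = 3)
34288/25974 - 14592/d(-108, (-40 + 60)*(-57 - 8)) = 34288/25974 - 14592/3 = 34288*(1/25974) - 14592*⅓ = 17144/12987 - 4864 = -63151624/12987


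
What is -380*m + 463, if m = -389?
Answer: 148283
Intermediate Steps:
-380*m + 463 = -380*(-389) + 463 = 147820 + 463 = 148283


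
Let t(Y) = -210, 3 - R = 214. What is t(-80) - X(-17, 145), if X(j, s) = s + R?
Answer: -144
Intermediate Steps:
R = -211 (R = 3 - 1*214 = 3 - 214 = -211)
X(j, s) = -211 + s (X(j, s) = s - 211 = -211 + s)
t(-80) - X(-17, 145) = -210 - (-211 + 145) = -210 - 1*(-66) = -210 + 66 = -144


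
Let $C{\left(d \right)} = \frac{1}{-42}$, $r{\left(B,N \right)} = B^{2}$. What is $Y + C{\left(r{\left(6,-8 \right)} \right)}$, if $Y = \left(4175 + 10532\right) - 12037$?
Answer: $\frac{112139}{42} \approx 2670.0$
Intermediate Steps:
$C{\left(d \right)} = - \frac{1}{42}$
$Y = 2670$ ($Y = 14707 - 12037 = 2670$)
$Y + C{\left(r{\left(6,-8 \right)} \right)} = 2670 - \frac{1}{42} = \frac{112139}{42}$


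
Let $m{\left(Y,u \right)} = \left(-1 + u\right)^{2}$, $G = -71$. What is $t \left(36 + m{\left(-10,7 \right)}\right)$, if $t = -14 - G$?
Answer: $4104$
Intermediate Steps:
$t = 57$ ($t = -14 - -71 = -14 + 71 = 57$)
$t \left(36 + m{\left(-10,7 \right)}\right) = 57 \left(36 + \left(-1 + 7\right)^{2}\right) = 57 \left(36 + 6^{2}\right) = 57 \left(36 + 36\right) = 57 \cdot 72 = 4104$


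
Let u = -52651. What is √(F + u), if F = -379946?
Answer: I*√432597 ≈ 657.72*I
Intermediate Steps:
√(F + u) = √(-379946 - 52651) = √(-432597) = I*√432597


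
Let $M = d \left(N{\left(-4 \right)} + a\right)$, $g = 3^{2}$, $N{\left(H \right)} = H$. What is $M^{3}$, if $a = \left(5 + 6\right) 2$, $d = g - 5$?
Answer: $373248$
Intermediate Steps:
$g = 9$
$d = 4$ ($d = 9 - 5 = 4$)
$a = 22$ ($a = 11 \cdot 2 = 22$)
$M = 72$ ($M = 4 \left(-4 + 22\right) = 4 \cdot 18 = 72$)
$M^{3} = 72^{3} = 373248$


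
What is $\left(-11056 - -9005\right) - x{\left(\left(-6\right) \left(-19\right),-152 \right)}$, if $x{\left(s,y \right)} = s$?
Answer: $-2165$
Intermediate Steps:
$\left(-11056 - -9005\right) - x{\left(\left(-6\right) \left(-19\right),-152 \right)} = \left(-11056 - -9005\right) - \left(-6\right) \left(-19\right) = \left(-11056 + 9005\right) - 114 = -2051 - 114 = -2165$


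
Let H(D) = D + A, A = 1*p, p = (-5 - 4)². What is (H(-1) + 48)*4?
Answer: 512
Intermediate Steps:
p = 81 (p = (-9)² = 81)
A = 81 (A = 1*81 = 81)
H(D) = 81 + D (H(D) = D + 81 = 81 + D)
(H(-1) + 48)*4 = ((81 - 1) + 48)*4 = (80 + 48)*4 = 128*4 = 512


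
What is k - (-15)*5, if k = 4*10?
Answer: 115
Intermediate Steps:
k = 40
k - (-15)*5 = 40 - (-15)*5 = 40 - 15*(-5) = 40 + 75 = 115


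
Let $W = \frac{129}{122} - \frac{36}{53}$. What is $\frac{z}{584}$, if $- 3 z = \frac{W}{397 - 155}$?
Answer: $- \frac{815}{913826848} \approx -8.9185 \cdot 10^{-7}$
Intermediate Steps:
$W = \frac{2445}{6466}$ ($W = 129 \cdot \frac{1}{122} - \frac{36}{53} = \frac{129}{122} - \frac{36}{53} = \frac{2445}{6466} \approx 0.37813$)
$z = - \frac{815}{1564772}$ ($z = - \frac{\frac{2445}{6466} \frac{1}{397 - 155}}{3} = - \frac{\frac{2445}{6466} \cdot \frac{1}{242}}{3} = \left(- \frac{1}{3}\right) \frac{2445}{1564772} = - \frac{815}{1564772} \approx -0.00052084$)
$\frac{z}{584} = - \frac{815}{1564772 \cdot 584} = \left(- \frac{815}{1564772}\right) \frac{1}{584} = - \frac{815}{913826848}$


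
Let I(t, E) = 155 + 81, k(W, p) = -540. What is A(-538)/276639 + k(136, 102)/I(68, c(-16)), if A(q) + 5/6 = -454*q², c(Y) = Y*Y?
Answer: -46742359789/97930206 ≈ -477.30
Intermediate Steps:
c(Y) = Y²
I(t, E) = 236
A(q) = -⅚ - 454*q²
A(-538)/276639 + k(136, 102)/I(68, c(-16)) = (-⅚ - 454*(-538)²)/276639 - 540/236 = (-⅚ - 454*289444)*(1/276639) - 540*1/236 = (-⅚ - 131407576)*(1/276639) - 135/59 = -788445461/6*1/276639 - 135/59 = -788445461/1659834 - 135/59 = -46742359789/97930206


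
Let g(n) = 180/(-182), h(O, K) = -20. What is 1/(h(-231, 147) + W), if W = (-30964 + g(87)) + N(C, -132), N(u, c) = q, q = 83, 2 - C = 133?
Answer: -91/2812081 ≈ -3.2360e-5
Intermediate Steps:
C = -131 (C = 2 - 1*133 = 2 - 133 = -131)
g(n) = -90/91 (g(n) = 180*(-1/182) = -90/91)
N(u, c) = 83
W = -2810261/91 (W = (-30964 - 90/91) + 83 = -2817814/91 + 83 = -2810261/91 ≈ -30882.)
1/(h(-231, 147) + W) = 1/(-20 - 2810261/91) = 1/(-2812081/91) = -91/2812081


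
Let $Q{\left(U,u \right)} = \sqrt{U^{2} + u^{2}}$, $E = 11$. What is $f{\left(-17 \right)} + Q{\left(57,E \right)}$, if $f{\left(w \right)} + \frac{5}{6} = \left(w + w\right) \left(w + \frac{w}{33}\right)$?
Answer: $\frac{13083}{22} + \sqrt{3370} \approx 652.73$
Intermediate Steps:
$f{\left(w \right)} = - \frac{5}{6} + \frac{68 w^{2}}{33}$ ($f{\left(w \right)} = - \frac{5}{6} + \left(w + w\right) \left(w + \frac{w}{33}\right) = - \frac{5}{6} + 2 w \left(w + w \frac{1}{33}\right) = - \frac{5}{6} + 2 w \left(w + \frac{w}{33}\right) = - \frac{5}{6} + 2 w \frac{34 w}{33} = - \frac{5}{6} + \frac{68 w^{2}}{33}$)
$f{\left(-17 \right)} + Q{\left(57,E \right)} = \left(- \frac{5}{6} + \frac{68 \left(-17\right)^{2}}{33}\right) + \sqrt{57^{2} + 11^{2}} = \left(- \frac{5}{6} + \frac{68}{33} \cdot 289\right) + \sqrt{3249 + 121} = \left(- \frac{5}{6} + \frac{19652}{33}\right) + \sqrt{3370} = \frac{13083}{22} + \sqrt{3370}$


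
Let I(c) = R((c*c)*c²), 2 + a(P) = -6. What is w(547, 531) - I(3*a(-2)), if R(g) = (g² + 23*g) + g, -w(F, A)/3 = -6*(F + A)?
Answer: -110083257396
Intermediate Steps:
w(F, A) = 18*A + 18*F (w(F, A) = -(-18)*(F + A) = -(-18)*(A + F) = -3*(-6*A - 6*F) = 18*A + 18*F)
a(P) = -8 (a(P) = -2 - 6 = -8)
R(g) = g² + 24*g
I(c) = c⁴*(24 + c⁴) (I(c) = ((c*c)*c²)*(24 + (c*c)*c²) = (c²*c²)*(24 + c²*c²) = c⁴*(24 + c⁴))
w(547, 531) - I(3*a(-2)) = (18*531 + 18*547) - (3*(-8))⁴*(24 + (3*(-8))⁴) = (9558 + 9846) - (-24)⁴*(24 + (-24)⁴) = 19404 - 331776*(24 + 331776) = 19404 - 331776*331800 = 19404 - 1*110083276800 = 19404 - 110083276800 = -110083257396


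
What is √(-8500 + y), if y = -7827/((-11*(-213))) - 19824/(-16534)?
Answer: I*√7233195391849713/922361 ≈ 92.207*I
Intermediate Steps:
y = -1975333/922361 (y = -7827/2343 - 19824*(-1/16534) = -7827*1/2343 + 1416/1181 = -2609/781 + 1416/1181 = -1975333/922361 ≈ -2.1416)
√(-8500 + y) = √(-8500 - 1975333/922361) = √(-7842043833/922361) = I*√7233195391849713/922361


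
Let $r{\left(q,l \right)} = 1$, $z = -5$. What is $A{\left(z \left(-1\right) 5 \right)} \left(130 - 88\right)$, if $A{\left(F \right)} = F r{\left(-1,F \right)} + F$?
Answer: $2100$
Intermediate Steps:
$A{\left(F \right)} = 2 F$ ($A{\left(F \right)} = F 1 + F = F + F = 2 F$)
$A{\left(z \left(-1\right) 5 \right)} \left(130 - 88\right) = 2 \left(-5\right) \left(-1\right) 5 \left(130 - 88\right) = 2 \cdot 5 \cdot 5 \cdot 42 = 2 \cdot 25 \cdot 42 = 50 \cdot 42 = 2100$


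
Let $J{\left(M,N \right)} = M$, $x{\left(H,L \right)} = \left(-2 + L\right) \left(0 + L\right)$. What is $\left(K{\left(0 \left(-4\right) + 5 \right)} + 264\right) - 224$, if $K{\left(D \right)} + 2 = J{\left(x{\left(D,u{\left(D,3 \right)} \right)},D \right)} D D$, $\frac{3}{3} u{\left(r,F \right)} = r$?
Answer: $413$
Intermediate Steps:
$u{\left(r,F \right)} = r$
$x{\left(H,L \right)} = L \left(-2 + L\right)$ ($x{\left(H,L \right)} = \left(-2 + L\right) L = L \left(-2 + L\right)$)
$K{\left(D \right)} = -2 + D^{3} \left(-2 + D\right)$ ($K{\left(D \right)} = -2 + D \left(-2 + D\right) D D = -2 + D^{2} \left(-2 + D\right) D = -2 + D^{3} \left(-2 + D\right)$)
$\left(K{\left(0 \left(-4\right) + 5 \right)} + 264\right) - 224 = \left(\left(-2 + \left(0 \left(-4\right) + 5\right)^{3} \left(-2 + \left(0 \left(-4\right) + 5\right)\right)\right) + 264\right) - 224 = \left(\left(-2 + \left(0 + 5\right)^{3} \left(-2 + \left(0 + 5\right)\right)\right) + 264\right) - 224 = \left(\left(-2 + 5^{3} \left(-2 + 5\right)\right) + 264\right) - 224 = \left(\left(-2 + 125 \cdot 3\right) + 264\right) - 224 = \left(\left(-2 + 375\right) + 264\right) - 224 = \left(373 + 264\right) - 224 = 637 - 224 = 413$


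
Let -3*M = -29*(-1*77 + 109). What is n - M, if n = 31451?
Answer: 93425/3 ≈ 31142.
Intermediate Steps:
M = 928/3 (M = -(-29)*(-1*77 + 109)/3 = -(-29)*(-77 + 109)/3 = -(-29)*32/3 = -⅓*(-928) = 928/3 ≈ 309.33)
n - M = 31451 - 1*928/3 = 31451 - 928/3 = 93425/3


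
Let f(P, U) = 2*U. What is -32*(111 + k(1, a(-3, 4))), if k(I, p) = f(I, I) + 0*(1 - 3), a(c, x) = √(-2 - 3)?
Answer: -3616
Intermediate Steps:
a(c, x) = I*√5 (a(c, x) = √(-5) = I*√5)
k(I, p) = 2*I (k(I, p) = 2*I + 0*(1 - 3) = 2*I + 0*(-2) = 2*I + 0 = 2*I)
-32*(111 + k(1, a(-3, 4))) = -32*(111 + 2*1) = -32*(111 + 2) = -32*113 = -3616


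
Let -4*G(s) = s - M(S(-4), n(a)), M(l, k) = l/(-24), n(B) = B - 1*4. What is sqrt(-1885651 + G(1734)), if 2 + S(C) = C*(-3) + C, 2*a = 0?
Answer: I*sqrt(30177353)/4 ≈ 1373.3*I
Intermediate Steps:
a = 0 (a = (1/2)*0 = 0)
n(B) = -4 + B (n(B) = B - 4 = -4 + B)
S(C) = -2 - 2*C (S(C) = -2 + (C*(-3) + C) = -2 + (-3*C + C) = -2 - 2*C)
M(l, k) = -l/24 (M(l, k) = l*(-1/24) = -l/24)
G(s) = -1/16 - s/4 (G(s) = -(s - (-1)*(-2 - 2*(-4))/24)/4 = -(s - (-1)*(-2 + 8)/24)/4 = -(s - (-1)*6/24)/4 = -(s - 1*(-1/4))/4 = -(s + 1/4)/4 = -(1/4 + s)/4 = -1/16 - s/4)
sqrt(-1885651 + G(1734)) = sqrt(-1885651 + (-1/16 - 1/4*1734)) = sqrt(-1885651 + (-1/16 - 867/2)) = sqrt(-1885651 - 6937/16) = sqrt(-30177353/16) = I*sqrt(30177353)/4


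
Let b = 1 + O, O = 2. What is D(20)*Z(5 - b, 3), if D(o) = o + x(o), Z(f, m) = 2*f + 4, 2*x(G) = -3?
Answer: 148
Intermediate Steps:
x(G) = -3/2 (x(G) = (½)*(-3) = -3/2)
b = 3 (b = 1 + 2 = 3)
Z(f, m) = 4 + 2*f
D(o) = -3/2 + o (D(o) = o - 3/2 = -3/2 + o)
D(20)*Z(5 - b, 3) = (-3/2 + 20)*(4 + 2*(5 - 1*3)) = 37*(4 + 2*(5 - 3))/2 = 37*(4 + 2*2)/2 = 37*(4 + 4)/2 = (37/2)*8 = 148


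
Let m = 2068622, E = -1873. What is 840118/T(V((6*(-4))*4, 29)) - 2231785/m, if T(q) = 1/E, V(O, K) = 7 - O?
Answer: -3255061561694493/2068622 ≈ -1.5735e+9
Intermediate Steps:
T(q) = -1/1873 (T(q) = 1/(-1873) = -1/1873)
840118/T(V((6*(-4))*4, 29)) - 2231785/m = 840118/(-1/1873) - 2231785/2068622 = 840118*(-1873) - 2231785*1/2068622 = -1573541014 - 2231785/2068622 = -3255061561694493/2068622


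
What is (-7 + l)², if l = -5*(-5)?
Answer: 324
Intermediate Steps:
l = 25
(-7 + l)² = (-7 + 25)² = 18² = 324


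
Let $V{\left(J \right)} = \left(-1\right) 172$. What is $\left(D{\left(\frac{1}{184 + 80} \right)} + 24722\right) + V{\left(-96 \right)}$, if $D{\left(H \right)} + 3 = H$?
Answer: $\frac{6480409}{264} \approx 24547.0$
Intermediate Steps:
$D{\left(H \right)} = -3 + H$
$V{\left(J \right)} = -172$
$\left(D{\left(\frac{1}{184 + 80} \right)} + 24722\right) + V{\left(-96 \right)} = \left(\left(-3 + \frac{1}{184 + 80}\right) + 24722\right) - 172 = \left(\left(-3 + \frac{1}{264}\right) + 24722\right) - 172 = \left(- \frac{791}{264} + 24722\right) - 172 = \frac{6525817}{264} - 172 = \frac{6480409}{264}$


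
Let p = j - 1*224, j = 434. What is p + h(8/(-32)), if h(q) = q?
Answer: 839/4 ≈ 209.75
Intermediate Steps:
p = 210 (p = 434 - 1*224 = 434 - 224 = 210)
p + h(8/(-32)) = 210 + 8/(-32) = 210 + 8*(-1/32) = 210 - ¼ = 839/4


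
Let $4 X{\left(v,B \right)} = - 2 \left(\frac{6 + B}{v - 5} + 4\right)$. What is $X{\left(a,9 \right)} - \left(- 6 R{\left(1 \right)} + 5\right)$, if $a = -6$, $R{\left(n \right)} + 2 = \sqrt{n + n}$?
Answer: $- \frac{403}{22} + 6 \sqrt{2} \approx -9.8329$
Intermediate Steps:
$R{\left(n \right)} = -2 + \sqrt{2} \sqrt{n}$ ($R{\left(n \right)} = -2 + \sqrt{n + n} = -2 + \sqrt{2 n} = -2 + \sqrt{2} \sqrt{n}$)
$X{\left(v,B \right)} = -2 - \frac{6 + B}{2 \left(-5 + v\right)}$ ($X{\left(v,B \right)} = \frac{\left(-2\right) \left(\frac{6 + B}{v - 5} + 4\right)}{4} = \frac{\left(-2\right) \left(\frac{6 + B}{-5 + v} + 4\right)}{4} = \frac{\left(-2\right) \left(4 + \frac{6 + B}{-5 + v}\right)}{4} = \frac{-8 - \frac{2 \left(6 + B\right)}{-5 + v}}{4} = -2 - \frac{6 + B}{2 \left(-5 + v\right)}$)
$X{\left(a,9 \right)} - \left(- 6 R{\left(1 \right)} + 5\right) = \frac{14 - 9 - -24}{2 \left(-5 - 6\right)} - \left(- 6 \left(-2 + \sqrt{2} \sqrt{1}\right) + 5\right) = \frac{14 - 9 + 24}{2 \left(-11\right)} - \left(- 6 \left(-2 + \sqrt{2} \cdot 1\right) + 5\right) = \frac{1}{2} \left(- \frac{1}{11}\right) 29 - \left(- 6 \left(-2 + \sqrt{2}\right) + 5\right) = - \frac{29}{22} - \left(\left(12 - 6 \sqrt{2}\right) + 5\right) = - \frac{29}{22} - \left(17 - 6 \sqrt{2}\right) = - \frac{403}{22} + 6 \sqrt{2}$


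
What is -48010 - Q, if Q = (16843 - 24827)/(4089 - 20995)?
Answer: -405832522/8453 ≈ -48011.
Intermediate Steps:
Q = 3992/8453 (Q = -7984/(-16906) = -7984*(-1/16906) = 3992/8453 ≈ 0.47226)
-48010 - Q = -48010 - 1*3992/8453 = -48010 - 3992/8453 = -405832522/8453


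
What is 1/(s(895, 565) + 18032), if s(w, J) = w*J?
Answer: 1/523707 ≈ 1.9095e-6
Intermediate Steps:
s(w, J) = J*w
1/(s(895, 565) + 18032) = 1/(565*895 + 18032) = 1/(505675 + 18032) = 1/523707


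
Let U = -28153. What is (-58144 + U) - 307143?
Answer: -393440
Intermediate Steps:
(-58144 + U) - 307143 = (-58144 - 28153) - 307143 = -86297 - 307143 = -393440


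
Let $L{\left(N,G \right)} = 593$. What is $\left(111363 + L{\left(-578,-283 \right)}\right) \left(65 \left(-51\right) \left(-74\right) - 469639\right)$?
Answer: $-25114977524$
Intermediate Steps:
$\left(111363 + L{\left(-578,-283 \right)}\right) \left(65 \left(-51\right) \left(-74\right) - 469639\right) = \left(111363 + 593\right) \left(65 \left(-51\right) \left(-74\right) - 469639\right) = 111956 \left(\left(-3315\right) \left(-74\right) - 469639\right) = 111956 \left(245310 - 469639\right) = 111956 \left(-224329\right) = -25114977524$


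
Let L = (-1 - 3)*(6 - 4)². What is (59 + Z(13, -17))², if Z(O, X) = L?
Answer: 1849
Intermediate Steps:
L = -16 (L = -4*2² = -4*4 = -16)
Z(O, X) = -16
(59 + Z(13, -17))² = (59 - 16)² = 43² = 1849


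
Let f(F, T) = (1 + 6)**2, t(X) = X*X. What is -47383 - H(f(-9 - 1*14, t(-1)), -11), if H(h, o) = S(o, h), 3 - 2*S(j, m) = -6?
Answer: -94775/2 ≈ -47388.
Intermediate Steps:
t(X) = X**2
S(j, m) = 9/2 (S(j, m) = 3/2 - 1/2*(-6) = 3/2 + 3 = 9/2)
f(F, T) = 49 (f(F, T) = 7**2 = 49)
H(h, o) = 9/2
-47383 - H(f(-9 - 1*14, t(-1)), -11) = -47383 - 1*9/2 = -47383 - 9/2 = -94775/2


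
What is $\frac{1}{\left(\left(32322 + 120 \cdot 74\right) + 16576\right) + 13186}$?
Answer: $\frac{1}{70964} \approx 1.4092 \cdot 10^{-5}$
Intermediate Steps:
$\frac{1}{\left(\left(32322 + 120 \cdot 74\right) + 16576\right) + 13186} = \frac{1}{\left(\left(32322 + 8880\right) + 16576\right) + 13186} = \frac{1}{\left(41202 + 16576\right) + 13186} = \frac{1}{57778 + 13186} = \frac{1}{70964}$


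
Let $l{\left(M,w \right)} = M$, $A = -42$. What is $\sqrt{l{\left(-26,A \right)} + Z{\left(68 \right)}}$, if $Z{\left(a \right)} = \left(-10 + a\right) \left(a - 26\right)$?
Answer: $\sqrt{2410} \approx 49.092$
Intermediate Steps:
$Z{\left(a \right)} = \left(-26 + a\right) \left(-10 + a\right)$ ($Z{\left(a \right)} = \left(-10 + a\right) \left(-26 + a\right) = \left(-26 + a\right) \left(-10 + a\right)$)
$\sqrt{l{\left(-26,A \right)} + Z{\left(68 \right)}} = \sqrt{-26 + \left(260 + 68^{2} - 2448\right)} = \sqrt{-26 + \left(260 + 4624 - 2448\right)} = \sqrt{-26 + 2436} = \sqrt{2410}$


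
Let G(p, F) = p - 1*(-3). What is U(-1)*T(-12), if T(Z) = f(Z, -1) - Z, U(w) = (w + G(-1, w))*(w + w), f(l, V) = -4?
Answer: -16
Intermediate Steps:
G(p, F) = 3 + p (G(p, F) = p + 3 = 3 + p)
U(w) = 2*w*(2 + w) (U(w) = (w + (3 - 1))*(w + w) = (w + 2)*(2*w) = (2 + w)*(2*w) = 2*w*(2 + w))
T(Z) = -4 - Z
U(-1)*T(-12) = (2*(-1)*(2 - 1))*(-4 - 1*(-12)) = (2*(-1)*1)*(-4 + 12) = -2*8 = -16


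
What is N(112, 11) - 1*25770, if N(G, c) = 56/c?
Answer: -283414/11 ≈ -25765.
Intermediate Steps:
N(112, 11) - 1*25770 = 56/11 - 1*25770 = 56*(1/11) - 25770 = 56/11 - 25770 = -283414/11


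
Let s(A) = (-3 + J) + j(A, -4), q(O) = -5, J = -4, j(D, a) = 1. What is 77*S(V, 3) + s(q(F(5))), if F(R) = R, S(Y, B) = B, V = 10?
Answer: 225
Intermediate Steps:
s(A) = -6 (s(A) = (-3 - 4) + 1 = -7 + 1 = -6)
77*S(V, 3) + s(q(F(5))) = 77*3 - 6 = 231 - 6 = 225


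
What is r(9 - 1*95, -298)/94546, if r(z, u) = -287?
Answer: -7/2306 ≈ -0.0030356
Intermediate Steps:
r(9 - 1*95, -298)/94546 = -287/94546 = -287*1/94546 = -7/2306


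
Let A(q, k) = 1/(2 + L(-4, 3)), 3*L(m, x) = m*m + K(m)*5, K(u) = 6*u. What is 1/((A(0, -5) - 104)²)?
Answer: 9604/103938025 ≈ 9.2401e-5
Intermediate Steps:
L(m, x) = 10*m + m²/3 (L(m, x) = (m*m + (6*m)*5)/3 = (m² + 30*m)/3 = 10*m + m²/3)
A(q, k) = -3/98 (A(q, k) = 1/(2 + (⅓)*(-4)*(30 - 4)) = 1/(2 + (⅓)*(-4)*26) = 1/(2 - 104/3) = 1/(-98/3) = -3/98)
1/((A(0, -5) - 104)²) = 1/((-3/98 - 104)²) = 1/((-10195/98)²) = 1/(103938025/9604) = 9604/103938025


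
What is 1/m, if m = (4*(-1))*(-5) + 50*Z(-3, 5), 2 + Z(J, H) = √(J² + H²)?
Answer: 2/1965 + √34/1572 ≈ 0.0047271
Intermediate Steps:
Z(J, H) = -2 + √(H² + J²) (Z(J, H) = -2 + √(J² + H²) = -2 + √(H² + J²))
m = -80 + 50*√34 (m = (4*(-1))*(-5) + 50*(-2 + √(5² + (-3)²)) = -4*(-5) + 50*(-2 + √(25 + 9)) = 20 + 50*(-2 + √34) = 20 + (-100 + 50*√34) = -80 + 50*√34 ≈ 211.55)
1/m = 1/(-80 + 50*√34)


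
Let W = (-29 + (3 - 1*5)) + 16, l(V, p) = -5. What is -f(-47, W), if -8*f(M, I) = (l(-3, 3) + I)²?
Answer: 50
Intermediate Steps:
W = -15 (W = (-29 + (3 - 5)) + 16 = (-29 - 2) + 16 = -31 + 16 = -15)
f(M, I) = -(-5 + I)²/8
-f(-47, W) = -(-1)*(-5 - 15)²/8 = -(-1)*(-20)²/8 = -(-1)*400/8 = -1*(-50) = 50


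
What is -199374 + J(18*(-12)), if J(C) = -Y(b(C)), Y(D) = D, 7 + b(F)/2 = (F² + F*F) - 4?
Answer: -385976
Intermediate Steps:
b(F) = -22 + 4*F² (b(F) = -14 + 2*((F² + F*F) - 4) = -14 + 2*((F² + F²) - 4) = -14 + 2*(2*F² - 4) = -14 + 2*(-4 + 2*F²) = -14 + (-8 + 4*F²) = -22 + 4*F²)
J(C) = 22 - 4*C² (J(C) = -(-22 + 4*C²) = 22 - 4*C²)
-199374 + J(18*(-12)) = -199374 + (22 - 4*(18*(-12))²) = -199374 + (22 - 4*(-216)²) = -199374 + (22 - 4*46656) = -199374 + (22 - 186624) = -199374 - 186602 = -385976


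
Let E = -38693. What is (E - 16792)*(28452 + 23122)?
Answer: -2861583390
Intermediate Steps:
(E - 16792)*(28452 + 23122) = (-38693 - 16792)*(28452 + 23122) = -55485*51574 = -2861583390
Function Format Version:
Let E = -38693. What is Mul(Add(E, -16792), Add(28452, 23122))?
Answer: -2861583390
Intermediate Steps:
Mul(Add(E, -16792), Add(28452, 23122)) = Mul(Add(-38693, -16792), Add(28452, 23122)) = Mul(-55485, 51574) = -2861583390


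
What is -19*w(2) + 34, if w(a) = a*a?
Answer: -42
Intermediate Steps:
w(a) = a²
-19*w(2) + 34 = -19*2² + 34 = -19*4 + 34 = -76 + 34 = -42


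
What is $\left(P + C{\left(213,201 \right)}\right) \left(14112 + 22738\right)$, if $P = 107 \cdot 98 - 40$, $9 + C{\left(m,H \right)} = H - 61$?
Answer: $389762450$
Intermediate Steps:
$C{\left(m,H \right)} = -70 + H$ ($C{\left(m,H \right)} = -9 + \left(H - 61\right) = -9 + \left(-61 + H\right) = -70 + H$)
$P = 10446$ ($P = 10486 - 40 = 10446$)
$\left(P + C{\left(213,201 \right)}\right) \left(14112 + 22738\right) = \left(10446 + \left(-70 + 201\right)\right) \left(14112 + 22738\right) = \left(10446 + 131\right) 36850 = 10577 \cdot 36850 = 389762450$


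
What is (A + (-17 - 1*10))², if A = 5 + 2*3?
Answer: 256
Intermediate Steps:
A = 11 (A = 5 + 6 = 11)
(A + (-17 - 1*10))² = (11 + (-17 - 1*10))² = (11 + (-17 - 10))² = (11 - 27)² = (-16)² = 256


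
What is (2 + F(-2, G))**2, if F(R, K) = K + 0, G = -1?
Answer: 1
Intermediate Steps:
F(R, K) = K
(2 + F(-2, G))**2 = (2 - 1)**2 = 1**2 = 1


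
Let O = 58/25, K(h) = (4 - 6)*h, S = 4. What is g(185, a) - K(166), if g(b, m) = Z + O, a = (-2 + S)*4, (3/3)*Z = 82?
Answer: 10408/25 ≈ 416.32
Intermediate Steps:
Z = 82
K(h) = -2*h
a = 8 (a = (-2 + 4)*4 = 2*4 = 8)
O = 58/25 (O = 58*(1/25) = 58/25 ≈ 2.3200)
g(b, m) = 2108/25 (g(b, m) = 82 + 58/25 = 2108/25)
g(185, a) - K(166) = 2108/25 - (-2)*166 = 2108/25 - 1*(-332) = 2108/25 + 332 = 10408/25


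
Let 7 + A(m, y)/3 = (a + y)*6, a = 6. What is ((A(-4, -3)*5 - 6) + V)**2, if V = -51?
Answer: 11664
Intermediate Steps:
A(m, y) = 87 + 18*y (A(m, y) = -21 + 3*((6 + y)*6) = -21 + 3*(36 + 6*y) = -21 + (108 + 18*y) = 87 + 18*y)
((A(-4, -3)*5 - 6) + V)**2 = (((87 + 18*(-3))*5 - 6) - 51)**2 = (((87 - 54)*5 - 6) - 51)**2 = ((33*5 - 6) - 51)**2 = ((165 - 6) - 51)**2 = (159 - 51)**2 = 108**2 = 11664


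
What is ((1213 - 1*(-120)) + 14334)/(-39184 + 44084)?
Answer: 15667/4900 ≈ 3.1973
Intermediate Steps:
((1213 - 1*(-120)) + 14334)/(-39184 + 44084) = ((1213 + 120) + 14334)/4900 = (1333 + 14334)*(1/4900) = 15667*(1/4900) = 15667/4900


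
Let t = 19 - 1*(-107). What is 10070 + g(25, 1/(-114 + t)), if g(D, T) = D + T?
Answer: 121141/12 ≈ 10095.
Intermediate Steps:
t = 126 (t = 19 + 107 = 126)
10070 + g(25, 1/(-114 + t)) = 10070 + (25 + 1/(-114 + 126)) = 10070 + (25 + 1/12) = 10070 + 301/12 = 121141/12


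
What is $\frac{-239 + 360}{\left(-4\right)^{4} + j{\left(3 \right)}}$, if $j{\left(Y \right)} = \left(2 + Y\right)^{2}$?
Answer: $\frac{121}{281} \approx 0.4306$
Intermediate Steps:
$\frac{-239 + 360}{\left(-4\right)^{4} + j{\left(3 \right)}} = \frac{-239 + 360}{\left(-4\right)^{4} + \left(2 + 3\right)^{2}} = \frac{121}{256 + 5^{2}} = \frac{121}{256 + 25} = \frac{121}{281}$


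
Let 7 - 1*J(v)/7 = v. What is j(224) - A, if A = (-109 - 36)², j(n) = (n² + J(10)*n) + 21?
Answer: 24468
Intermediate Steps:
J(v) = 49 - 7*v
j(n) = 21 + n² - 21*n (j(n) = (n² + (49 - 7*10)*n) + 21 = (n² + (49 - 70)*n) + 21 = (n² - 21*n) + 21 = 21 + n² - 21*n)
A = 21025 (A = (-145)² = 21025)
j(224) - A = (21 + 224² - 21*224) - 1*21025 = (21 + 50176 - 4704) - 21025 = 45493 - 21025 = 24468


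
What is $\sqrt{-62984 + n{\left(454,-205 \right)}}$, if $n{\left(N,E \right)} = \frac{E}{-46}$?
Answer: $\frac{i \sqrt{133264714}}{46} \approx 250.96 i$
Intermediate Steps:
$n{\left(N,E \right)} = - \frac{E}{46}$ ($n{\left(N,E \right)} = E \left(- \frac{1}{46}\right) = - \frac{E}{46}$)
$\sqrt{-62984 + n{\left(454,-205 \right)}} = \sqrt{-62984 - - \frac{205}{46}} = \sqrt{-62984 + \frac{205}{46}} = \sqrt{- \frac{2897059}{46}} = \frac{i \sqrt{133264714}}{46}$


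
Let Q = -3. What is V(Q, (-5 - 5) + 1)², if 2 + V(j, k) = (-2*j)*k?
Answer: 3136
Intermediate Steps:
V(j, k) = -2 - 2*j*k (V(j, k) = -2 + (-2*j)*k = -2 - 2*j*k)
V(Q, (-5 - 5) + 1)² = (-2 - 2*(-3)*((-5 - 5) + 1))² = (-2 - 2*(-3)*(-10 + 1))² = (-2 - 2*(-3)*(-9))² = (-2 - 54)² = (-56)² = 3136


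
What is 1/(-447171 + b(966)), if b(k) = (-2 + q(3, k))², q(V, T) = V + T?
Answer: 1/487918 ≈ 2.0495e-6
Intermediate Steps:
q(V, T) = T + V
b(k) = (1 + k)² (b(k) = (-2 + (k + 3))² = (-2 + (3 + k))² = (1 + k)²)
1/(-447171 + b(966)) = 1/(-447171 + (1 + 966)²) = 1/(-447171 + 967²) = 1/(-447171 + 935089) = 1/487918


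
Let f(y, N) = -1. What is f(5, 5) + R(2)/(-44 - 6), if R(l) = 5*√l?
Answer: -1 - √2/10 ≈ -1.1414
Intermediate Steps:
f(5, 5) + R(2)/(-44 - 6) = -1 + (5*√2)/(-44 - 6) = -1 + (5*√2)/(-50) = -1 - √2/10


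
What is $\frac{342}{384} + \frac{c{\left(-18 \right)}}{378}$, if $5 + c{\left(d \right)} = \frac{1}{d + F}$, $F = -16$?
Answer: $\frac{20045}{22848} \approx 0.87732$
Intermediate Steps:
$c{\left(d \right)} = -5 + \frac{1}{-16 + d}$ ($c{\left(d \right)} = -5 + \frac{1}{d - 16} = -5 + \frac{1}{-16 + d}$)
$\frac{342}{384} + \frac{c{\left(-18 \right)}}{378} = \frac{342}{384} + \frac{\frac{1}{-16 - 18} \left(81 - -90\right)}{378} = 342 \cdot \frac{1}{384} + \frac{81 + 90}{-34} \cdot \frac{1}{378} = \frac{57}{64} + \left(- \frac{1}{34}\right) 171 \cdot \frac{1}{378} = \frac{57}{64} - \frac{19}{1428} = \frac{20045}{22848}$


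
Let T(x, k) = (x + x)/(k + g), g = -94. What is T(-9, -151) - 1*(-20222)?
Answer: 4954408/245 ≈ 20222.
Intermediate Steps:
T(x, k) = 2*x/(-94 + k) (T(x, k) = (x + x)/(k - 94) = (2*x)/(-94 + k) = 2*x/(-94 + k))
T(-9, -151) - 1*(-20222) = 2*(-9)/(-94 - 151) - 1*(-20222) = 2*(-9)/(-245) + 20222 = 2*(-9)*(-1/245) + 20222 = 18/245 + 20222 = 4954408/245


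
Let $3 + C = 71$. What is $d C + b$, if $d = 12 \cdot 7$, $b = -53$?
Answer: $5659$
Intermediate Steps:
$C = 68$ ($C = -3 + 71 = 68$)
$d = 84$
$d C + b = 84 \cdot 68 - 53 = 5712 - 53 = 5659$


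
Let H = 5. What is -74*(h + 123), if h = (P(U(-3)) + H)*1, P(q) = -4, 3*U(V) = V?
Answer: -9176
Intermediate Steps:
U(V) = V/3
h = 1 (h = (-4 + 5)*1 = 1*1 = 1)
-74*(h + 123) = -74*(1 + 123) = -74*124 = -1*9176 = -9176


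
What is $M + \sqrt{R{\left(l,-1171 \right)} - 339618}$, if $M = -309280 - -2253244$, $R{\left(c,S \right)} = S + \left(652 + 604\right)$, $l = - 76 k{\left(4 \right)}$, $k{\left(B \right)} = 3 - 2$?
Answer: $1943964 + i \sqrt{339533} \approx 1.944 \cdot 10^{6} + 582.69 i$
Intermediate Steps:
$k{\left(B \right)} = 1$ ($k{\left(B \right)} = 3 - 2 = 1$)
$l = -76$ ($l = \left(-76\right) 1 = -76$)
$R{\left(c,S \right)} = 1256 + S$ ($R{\left(c,S \right)} = S + 1256 = 1256 + S$)
$M = 1943964$ ($M = -309280 + 2253244 = 1943964$)
$M + \sqrt{R{\left(l,-1171 \right)} - 339618} = 1943964 + \sqrt{\left(1256 - 1171\right) - 339618} = 1943964 + \sqrt{85 - 339618} = 1943964 + \sqrt{-339533} = 1943964 + i \sqrt{339533}$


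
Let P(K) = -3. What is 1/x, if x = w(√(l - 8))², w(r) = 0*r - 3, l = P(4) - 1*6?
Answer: ⅑ ≈ 0.11111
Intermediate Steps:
l = -9 (l = -3 - 1*6 = -3 - 6 = -9)
w(r) = -3 (w(r) = 0 - 3 = -3)
x = 9 (x = (-3)² = 9)
1/x = 1/9 = ⅑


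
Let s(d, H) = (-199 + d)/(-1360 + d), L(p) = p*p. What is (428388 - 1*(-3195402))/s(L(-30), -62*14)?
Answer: -1666943400/701 ≈ -2.3780e+6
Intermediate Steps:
L(p) = p**2
s(d, H) = (-199 + d)/(-1360 + d)
(428388 - 1*(-3195402))/s(L(-30), -62*14) = (428388 - 1*(-3195402))/(((-199 + (-30)**2)/(-1360 + (-30)**2))) = (428388 + 3195402)/(((-199 + 900)/(-1360 + 900))) = 3623790/((701/(-460))) = 3623790/((-1/460*701)) = 3623790/(-701/460) = 3623790*(-460/701) = -1666943400/701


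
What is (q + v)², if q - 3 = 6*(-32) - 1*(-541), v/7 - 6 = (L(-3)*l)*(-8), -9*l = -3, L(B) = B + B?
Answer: 256036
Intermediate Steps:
L(B) = 2*B
l = ⅓ (l = -⅑*(-3) = ⅓ ≈ 0.33333)
v = 154 (v = 42 + 7*(((2*(-3))*(⅓))*(-8)) = 42 + 7*(-6*⅓*(-8)) = 42 + 7*(-2*(-8)) = 42 + 7*16 = 42 + 112 = 154)
q = 352 (q = 3 + (6*(-32) - 1*(-541)) = 3 + (-192 + 541) = 3 + 349 = 352)
(q + v)² = (352 + 154)² = 506² = 256036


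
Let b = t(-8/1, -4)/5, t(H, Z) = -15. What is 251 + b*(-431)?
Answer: 1544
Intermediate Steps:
b = -3 (b = -15/5 = -15*⅕ = -3)
251 + b*(-431) = 251 - 3*(-431) = 251 + 1293 = 1544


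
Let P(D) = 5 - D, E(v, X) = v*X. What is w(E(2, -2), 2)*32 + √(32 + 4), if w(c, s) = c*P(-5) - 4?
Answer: -1402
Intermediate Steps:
E(v, X) = X*v
w(c, s) = -4 + 10*c (w(c, s) = c*(5 - 1*(-5)) - 4 = c*(5 + 5) - 4 = c*10 - 4 = 10*c - 4 = -4 + 10*c)
w(E(2, -2), 2)*32 + √(32 + 4) = (-4 + 10*(-2*2))*32 + √(32 + 4) = (-4 + 10*(-4))*32 + √36 = (-4 - 40)*32 + 6 = -44*32 + 6 = -1408 + 6 = -1402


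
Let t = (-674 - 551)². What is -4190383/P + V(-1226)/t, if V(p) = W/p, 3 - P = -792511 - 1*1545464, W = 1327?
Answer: -1927332080117639/1075333254410625 ≈ -1.7923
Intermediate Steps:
t = 1500625 (t = (-1225)² = 1500625)
P = 2337978 (P = 3 - (-792511 - 1*1545464) = 3 - (-792511 - 1545464) = 3 - 1*(-2337975) = 3 + 2337975 = 2337978)
V(p) = 1327/p
-4190383/P + V(-1226)/t = -4190383/2337978 + (1327/(-1226))/1500625 = -4190383*1/2337978 + (1327*(-1/1226))*(1/1500625) = -4190383/2337978 - 1327/1226*1/1500625 = -4190383/2337978 - 1327/1839766250 = -1927332080117639/1075333254410625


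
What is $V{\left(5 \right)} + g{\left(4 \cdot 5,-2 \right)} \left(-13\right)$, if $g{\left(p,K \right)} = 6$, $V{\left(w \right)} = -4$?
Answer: $-82$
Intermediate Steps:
$V{\left(5 \right)} + g{\left(4 \cdot 5,-2 \right)} \left(-13\right) = -4 + 6 \left(-13\right) = -4 - 78 = -82$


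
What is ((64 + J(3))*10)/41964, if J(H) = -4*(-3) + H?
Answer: 395/20982 ≈ 0.018826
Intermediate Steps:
J(H) = 12 + H
((64 + J(3))*10)/41964 = ((64 + (12 + 3))*10)/41964 = ((64 + 15)*10)*(1/41964) = (79*10)*(1/41964) = 790*(1/41964) = 395/20982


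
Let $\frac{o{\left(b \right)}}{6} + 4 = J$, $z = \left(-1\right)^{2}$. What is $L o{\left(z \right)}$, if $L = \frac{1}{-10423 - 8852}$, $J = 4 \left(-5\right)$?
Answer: $\frac{48}{6425} \approx 0.0074708$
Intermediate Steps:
$z = 1$
$J = -20$
$o{\left(b \right)} = -144$ ($o{\left(b \right)} = -24 + 6 \left(-20\right) = -24 - 120 = -144$)
$L = - \frac{1}{19275}$ ($L = \frac{1}{-19275} = - \frac{1}{19275} \approx -5.1881 \cdot 10^{-5}$)
$L o{\left(z \right)} = \left(- \frac{1}{19275}\right) \left(-144\right) = \frac{48}{6425}$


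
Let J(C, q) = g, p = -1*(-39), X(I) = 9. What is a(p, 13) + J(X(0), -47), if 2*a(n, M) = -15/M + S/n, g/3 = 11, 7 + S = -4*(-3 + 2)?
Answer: 421/13 ≈ 32.385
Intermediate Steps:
S = -3 (S = -7 - 4*(-3 + 2) = -7 - 4*(-1) = -7 + 4 = -3)
p = 39
g = 33 (g = 3*11 = 33)
J(C, q) = 33
a(n, M) = -15/(2*M) - 3/(2*n) (a(n, M) = (-15/M - 3/n)/2 = -15/(2*M) - 3/(2*n))
a(p, 13) + J(X(0), -47) = (-15/2/13 - 3/2/39) + 33 = (-15/2*1/13 - 3/2*1/39) + 33 = (-15/26 - 1/26) + 33 = -8/13 + 33 = 421/13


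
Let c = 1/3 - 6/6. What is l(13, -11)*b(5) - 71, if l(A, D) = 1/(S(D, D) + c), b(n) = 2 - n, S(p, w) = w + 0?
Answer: -2476/35 ≈ -70.743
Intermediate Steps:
S(p, w) = w
c = -⅔ (c = 1*(⅓) - 6*⅙ = ⅓ - 1 = -⅔ ≈ -0.66667)
l(A, D) = 1/(-⅔ + D) (l(A, D) = 1/(D - ⅔) = 1/(-⅔ + D))
l(13, -11)*b(5) - 71 = (3/(-2 + 3*(-11)))*(2 - 1*5) - 71 = (3/(-2 - 33))*(2 - 5) - 71 = (3/(-35))*(-3) - 71 = (3*(-1/35))*(-3) - 71 = -3/35*(-3) - 71 = 9/35 - 71 = -2476/35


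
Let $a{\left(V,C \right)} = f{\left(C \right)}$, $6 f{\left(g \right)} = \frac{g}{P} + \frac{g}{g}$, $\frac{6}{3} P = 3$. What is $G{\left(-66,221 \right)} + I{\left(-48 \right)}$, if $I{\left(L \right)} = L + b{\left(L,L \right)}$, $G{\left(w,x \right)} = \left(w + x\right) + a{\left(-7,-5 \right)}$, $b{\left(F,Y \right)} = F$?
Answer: $\frac{1055}{18} \approx 58.611$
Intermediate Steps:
$P = \frac{3}{2}$ ($P = \frac{1}{2} \cdot 3 = \frac{3}{2} \approx 1.5$)
$f{\left(g \right)} = \frac{1}{6} + \frac{g}{9}$ ($f{\left(g \right)} = \frac{\frac{g}{\frac{3}{2}} + \frac{g}{g}}{6} = \frac{g \frac{2}{3} + 1}{6} = \frac{\frac{2 g}{3} + 1}{6} = \frac{1 + \frac{2 g}{3}}{6} = \frac{1}{6} + \frac{g}{9}$)
$a{\left(V,C \right)} = \frac{1}{6} + \frac{C}{9}$
$G{\left(w,x \right)} = - \frac{7}{18} + w + x$ ($G{\left(w,x \right)} = \left(w + x\right) + \left(\frac{1}{6} + \frac{1}{9} \left(-5\right)\right) = \left(w + x\right) + \left(\frac{1}{6} - \frac{5}{9}\right) = \left(w + x\right) - \frac{7}{18} = - \frac{7}{18} + w + x$)
$I{\left(L \right)} = 2 L$ ($I{\left(L \right)} = L + L = 2 L$)
$G{\left(-66,221 \right)} + I{\left(-48 \right)} = \left(- \frac{7}{18} - 66 + 221\right) + 2 \left(-48\right) = \frac{2783}{18} - 96 = \frac{1055}{18}$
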